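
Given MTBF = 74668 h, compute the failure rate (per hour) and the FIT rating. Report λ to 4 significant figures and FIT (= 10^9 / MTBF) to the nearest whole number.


Formula: λ = 1 / MTBF; FIT = λ × 1e9 = 1e9 / MTBF
λ = 1 / 74668 ≈ 1.339e-05 failures/hour
FIT = 1e9 / 74668 ≈ 13393 failures per 1e9 hours (nearest whole number)

λ = 1.339e-05 /h, FIT = 13393


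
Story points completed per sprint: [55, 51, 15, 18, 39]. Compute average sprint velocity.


Formula: Avg velocity = Total points / Number of sprints
Points: [55, 51, 15, 18, 39]
Sum = 55 + 51 + 15 + 18 + 39 = 178
Avg velocity = 178 / 5 = 35.6 points/sprint

35.6 points/sprint


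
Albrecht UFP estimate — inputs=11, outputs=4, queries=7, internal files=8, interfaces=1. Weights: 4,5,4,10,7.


UFP = EI*4 + EO*5 + EQ*4 + ILF*10 + EIF*7
UFP = 11*4 + 4*5 + 7*4 + 8*10 + 1*7
UFP = 44 + 20 + 28 + 80 + 7
UFP = 179

179


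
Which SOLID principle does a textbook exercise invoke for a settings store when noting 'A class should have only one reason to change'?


This describes the Single Responsibility Principle (SRP)

Single Responsibility Principle (SRP)


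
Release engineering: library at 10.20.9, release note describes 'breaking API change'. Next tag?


Current: 10.20.9
Change category: 'breaking API change' → major bump
SemVer rule: major bump → increment MAJOR, reset MINOR and PATCH to 0
New: 11.0.0

11.0.0


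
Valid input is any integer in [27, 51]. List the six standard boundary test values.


Range: [27, 51]
Boundaries: just below min, min, min+1, max-1, max, just above max
Values: [26, 27, 28, 50, 51, 52]

[26, 27, 28, 50, 51, 52]


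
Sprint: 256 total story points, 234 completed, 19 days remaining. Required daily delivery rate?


Formula: Required rate = Remaining points / Days left
Remaining = 256 - 234 = 22 points
Required rate = 22 / 19 = 1.16 points/day

1.16 points/day


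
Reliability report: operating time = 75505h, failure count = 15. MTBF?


Formula: MTBF = Total operating time / Number of failures
MTBF = 75505 / 15
MTBF = 5033.67 hours

5033.67 hours


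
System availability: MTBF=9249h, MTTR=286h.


Availability = MTBF / (MTBF + MTTR)
Availability = 9249 / (9249 + 286)
Availability = 9249 / 9535
Availability = 97.0005%

97.0005%


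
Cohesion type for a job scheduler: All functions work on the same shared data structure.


Reasoning: Functions share data
Type: Communicational cohesion

Communicational cohesion


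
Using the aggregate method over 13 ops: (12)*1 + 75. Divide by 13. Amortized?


Formula: Amortized cost = Total cost / Operations
Total cost = (12 * 1) + (1 * 75)
Total cost = 12 + 75 = 87
Amortized = 87 / 13 = 6.6923

6.6923


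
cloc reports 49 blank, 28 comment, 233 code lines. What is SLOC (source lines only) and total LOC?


Total LOC = blank + comment + code
Total LOC = 49 + 28 + 233 = 310
SLOC (source only) = code = 233

Total LOC: 310, SLOC: 233


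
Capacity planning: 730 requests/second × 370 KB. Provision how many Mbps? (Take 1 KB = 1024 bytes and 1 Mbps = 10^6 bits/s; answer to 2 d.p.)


Formula: Mbps = payload_bytes * RPS * 8 / 1e6
Payload per request = 370 KB = 370 * 1024 = 378880 bytes
Total bytes/sec = 378880 * 730 = 276582400
Total bits/sec = 276582400 * 8 = 2212659200
Mbps = 2212659200 / 1e6 = 2212.66

2212.66 Mbps


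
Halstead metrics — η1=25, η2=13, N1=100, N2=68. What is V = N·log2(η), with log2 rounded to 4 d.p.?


Formula: V = N * log2(η), where N = N1 + N2 and η = η1 + η2
η = 25 + 13 = 38
N = 100 + 68 = 168
log2(38) ≈ 5.2479
V = 168 * 5.2479 = 881.65

881.65


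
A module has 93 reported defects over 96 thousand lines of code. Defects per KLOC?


Defect density = defects / KLOC
Defect density = 93 / 96
Defect density = 0.969 defects/KLOC

0.969 defects/KLOC


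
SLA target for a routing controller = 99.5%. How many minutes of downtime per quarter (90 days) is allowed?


Formula: allowed downtime = period * (100 - SLA) / 100
Period (quarter (90 days)) = 129600 minutes
Unavailability fraction = (100 - 99.5) / 100
Allowed downtime = 129600 * (100 - 99.5) / 100
Allowed downtime = 648.0 minutes

648.0 minutes


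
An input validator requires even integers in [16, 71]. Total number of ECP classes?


Constraint: even integers in [16, 71]
Class 1: x < 16 — out-of-range invalid
Class 2: x in [16,71] but odd — wrong type invalid
Class 3: x in [16,71] and even — valid
Class 4: x > 71 — out-of-range invalid
Total equivalence classes: 4

4 equivalence classes


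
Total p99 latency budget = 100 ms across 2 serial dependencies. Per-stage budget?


Formula: per_stage = total_budget / stages
per_stage = 100 / 2
per_stage = 50.0 ms

50.0 ms


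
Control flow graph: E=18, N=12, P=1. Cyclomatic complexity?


Formula: V(G) = E - N + 2P
V(G) = 18 - 12 + 2*1
V(G) = 6 + 2
V(G) = 8

8


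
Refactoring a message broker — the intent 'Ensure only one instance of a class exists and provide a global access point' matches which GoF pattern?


This matches the Singleton pattern

Singleton


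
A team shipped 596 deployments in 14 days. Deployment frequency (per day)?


Formula: deployments per day = releases / days
= 596 / 14
= 42.571 deploys/day
(equivalently, 298.0 deploys/week)

42.571 deploys/day


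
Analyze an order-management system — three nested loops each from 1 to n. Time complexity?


Reasoning: three levels of nesting over n
Complexity: O(n^3)

O(n^3)


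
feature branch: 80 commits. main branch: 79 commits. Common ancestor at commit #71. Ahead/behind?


Common ancestor: commit #71
feature commits after divergence: 80 - 71 = 9
main commits after divergence: 79 - 71 = 8
feature is 9 commits ahead of main
main is 8 commits ahead of feature

feature ahead: 9, main ahead: 8


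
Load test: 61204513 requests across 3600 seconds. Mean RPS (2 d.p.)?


Formula: throughput = requests / seconds
throughput = 61204513 / 3600
throughput = 17001.25 requests/second

17001.25 requests/second


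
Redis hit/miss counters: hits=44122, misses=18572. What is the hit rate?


Formula: hit rate = hits / (hits + misses) * 100
hit rate = 44122 / (44122 + 18572) * 100
hit rate = 44122 / 62694 * 100
hit rate = 70.38%

70.38%


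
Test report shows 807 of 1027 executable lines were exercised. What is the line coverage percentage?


Coverage = covered / total * 100
Coverage = 807 / 1027 * 100
Coverage = 78.58%

78.58%


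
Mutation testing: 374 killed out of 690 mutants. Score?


Mutation score = killed / total * 100
Mutation score = 374 / 690 * 100
Mutation score = 54.2%

54.2%


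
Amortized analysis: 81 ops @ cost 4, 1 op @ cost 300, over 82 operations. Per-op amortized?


Formula: Amortized cost = Total cost / Operations
Total cost = (81 * 4) + (1 * 300)
Total cost = 324 + 300 = 624
Amortized = 624 / 82 = 7.6098

7.6098


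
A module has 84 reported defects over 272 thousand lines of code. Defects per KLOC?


Defect density = defects / KLOC
Defect density = 84 / 272
Defect density = 0.309 defects/KLOC

0.309 defects/KLOC


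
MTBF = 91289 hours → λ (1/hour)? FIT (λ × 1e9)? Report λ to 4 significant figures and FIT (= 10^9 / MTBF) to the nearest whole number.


Formula: λ = 1 / MTBF; FIT = λ × 1e9 = 1e9 / MTBF
λ = 1 / 91289 ≈ 1.095e-05 failures/hour
FIT = 1e9 / 91289 ≈ 10954 failures per 1e9 hours (nearest whole number)

λ = 1.095e-05 /h, FIT = 10954


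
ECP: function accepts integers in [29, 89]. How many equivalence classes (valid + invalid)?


Valid range: [29, 89]
Class 1: x < 29 — invalid
Class 2: 29 ≤ x ≤ 89 — valid
Class 3: x > 89 — invalid
Total equivalence classes: 3

3 equivalence classes


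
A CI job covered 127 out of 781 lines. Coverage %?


Coverage = covered / total * 100
Coverage = 127 / 781 * 100
Coverage = 16.26%

16.26%


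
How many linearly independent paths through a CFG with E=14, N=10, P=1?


Formula: V(G) = E - N + 2P
V(G) = 14 - 10 + 2*1
V(G) = 4 + 2
V(G) = 6

6


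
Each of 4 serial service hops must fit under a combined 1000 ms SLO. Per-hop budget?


Formula: per_stage = total_budget / stages
per_stage = 1000 / 4
per_stage = 250.0 ms

250.0 ms


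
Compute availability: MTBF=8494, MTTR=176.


Availability = MTBF / (MTBF + MTTR)
Availability = 8494 / (8494 + 176)
Availability = 8494 / 8670
Availability = 97.97%

97.97%


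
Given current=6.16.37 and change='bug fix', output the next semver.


Current: 6.16.37
Change category: 'bug fix' → patch bump
SemVer rule: patch bump → increment PATCH (MAJOR and MINOR unchanged)
New: 6.16.38

6.16.38


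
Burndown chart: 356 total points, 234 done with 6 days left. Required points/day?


Formula: Required rate = Remaining points / Days left
Remaining = 356 - 234 = 122 points
Required rate = 122 / 6 = 20.33 points/day

20.33 points/day


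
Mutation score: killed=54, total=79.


Mutation score = killed / total * 100
Mutation score = 54 / 79 * 100
Mutation score = 68.35%

68.35%


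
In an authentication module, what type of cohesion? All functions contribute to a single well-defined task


Reasoning: Best: single purpose
Type: Functional cohesion

Functional cohesion


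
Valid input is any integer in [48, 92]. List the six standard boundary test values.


Range: [48, 92]
Boundaries: just below min, min, min+1, max-1, max, just above max
Values: [47, 48, 49, 91, 92, 93]

[47, 48, 49, 91, 92, 93]


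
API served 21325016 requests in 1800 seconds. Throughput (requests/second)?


Formula: throughput = requests / seconds
throughput = 21325016 / 1800
throughput = 11847.23 requests/second

11847.23 requests/second


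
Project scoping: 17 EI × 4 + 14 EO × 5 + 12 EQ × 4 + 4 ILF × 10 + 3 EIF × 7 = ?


UFP = EI*4 + EO*5 + EQ*4 + ILF*10 + EIF*7
UFP = 17*4 + 14*5 + 12*4 + 4*10 + 3*7
UFP = 68 + 70 + 48 + 40 + 21
UFP = 247

247


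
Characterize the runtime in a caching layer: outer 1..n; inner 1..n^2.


Reasoning: n times n^2
Complexity: O(n^3)

O(n^3)


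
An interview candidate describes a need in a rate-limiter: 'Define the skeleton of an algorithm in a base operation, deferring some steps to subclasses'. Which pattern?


This matches the Template Method pattern

Template Method


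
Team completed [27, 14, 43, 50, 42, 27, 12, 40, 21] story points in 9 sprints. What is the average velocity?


Formula: Avg velocity = Total points / Number of sprints
Points: [27, 14, 43, 50, 42, 27, 12, 40, 21]
Sum = 27 + 14 + 43 + 50 + 42 + 27 + 12 + 40 + 21 = 276
Avg velocity = 276 / 9 = 30.67 points/sprint

30.67 points/sprint


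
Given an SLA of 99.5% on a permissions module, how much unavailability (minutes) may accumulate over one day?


Formula: allowed downtime = period * (100 - SLA) / 100
Period (day) = 1440 minutes
Unavailability fraction = (100 - 99.5) / 100
Allowed downtime = 1440 * (100 - 99.5) / 100
Allowed downtime = 7.2 minutes

7.2 minutes


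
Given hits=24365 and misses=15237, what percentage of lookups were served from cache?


Formula: hit rate = hits / (hits + misses) * 100
hit rate = 24365 / (24365 + 15237) * 100
hit rate = 24365 / 39602 * 100
hit rate = 61.52%

61.52%


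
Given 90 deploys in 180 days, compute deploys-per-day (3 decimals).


Formula: deployments per day = releases / days
= 90 / 180
= 0.5 deploys/day
(equivalently, 3.5 deploys/week)

0.5 deploys/day


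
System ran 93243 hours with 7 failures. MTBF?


Formula: MTBF = Total operating time / Number of failures
MTBF = 93243 / 7
MTBF = 13320.43 hours

13320.43 hours


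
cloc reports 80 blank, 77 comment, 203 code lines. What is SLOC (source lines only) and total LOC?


Total LOC = blank + comment + code
Total LOC = 80 + 77 + 203 = 360
SLOC (source only) = code = 203

Total LOC: 360, SLOC: 203


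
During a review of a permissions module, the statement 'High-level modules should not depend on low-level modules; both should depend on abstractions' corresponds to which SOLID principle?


This describes the Dependency Inversion Principle (DIP)

Dependency Inversion Principle (DIP)


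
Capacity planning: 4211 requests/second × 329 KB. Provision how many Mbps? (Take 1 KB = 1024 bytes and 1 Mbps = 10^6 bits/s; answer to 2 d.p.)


Formula: Mbps = payload_bytes * RPS * 8 / 1e6
Payload per request = 329 KB = 329 * 1024 = 336896 bytes
Total bytes/sec = 336896 * 4211 = 1418669056
Total bits/sec = 1418669056 * 8 = 11349352448
Mbps = 11349352448 / 1e6 = 11349.35

11349.35 Mbps


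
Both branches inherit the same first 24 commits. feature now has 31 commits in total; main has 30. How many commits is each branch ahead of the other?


Common ancestor: commit #24
feature commits after divergence: 31 - 24 = 7
main commits after divergence: 30 - 24 = 6
feature is 7 commits ahead of main
main is 6 commits ahead of feature

feature ahead: 7, main ahead: 6


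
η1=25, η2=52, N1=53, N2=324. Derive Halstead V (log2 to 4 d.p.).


Formula: V = N * log2(η), where N = N1 + N2 and η = η1 + η2
η = 25 + 52 = 77
N = 53 + 324 = 377
log2(77) ≈ 6.2668
V = 377 * 6.2668 = 2362.58

2362.58


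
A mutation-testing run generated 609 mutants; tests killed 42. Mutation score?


Mutation score = killed / total * 100
Mutation score = 42 / 609 * 100
Mutation score = 6.9%

6.9%


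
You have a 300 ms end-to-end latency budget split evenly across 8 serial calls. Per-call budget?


Formula: per_stage = total_budget / stages
per_stage = 300 / 8
per_stage = 37.5 ms

37.5 ms


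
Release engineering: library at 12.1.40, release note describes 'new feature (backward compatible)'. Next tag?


Current: 12.1.40
Change category: 'new feature (backward compatible)' → minor bump
SemVer rule: minor bump → increment MINOR, reset PATCH to 0 (MAJOR unchanged)
New: 12.2.0

12.2.0


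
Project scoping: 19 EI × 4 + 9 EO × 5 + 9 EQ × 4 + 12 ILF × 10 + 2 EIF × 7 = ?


UFP = EI*4 + EO*5 + EQ*4 + ILF*10 + EIF*7
UFP = 19*4 + 9*5 + 9*4 + 12*10 + 2*7
UFP = 76 + 45 + 36 + 120 + 14
UFP = 291

291


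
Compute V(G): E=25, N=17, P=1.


Formula: V(G) = E - N + 2P
V(G) = 25 - 17 + 2*1
V(G) = 8 + 2
V(G) = 10

10


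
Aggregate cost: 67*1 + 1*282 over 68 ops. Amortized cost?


Formula: Amortized cost = Total cost / Operations
Total cost = (67 * 1) + (1 * 282)
Total cost = 67 + 282 = 349
Amortized = 349 / 68 = 5.1324

5.1324


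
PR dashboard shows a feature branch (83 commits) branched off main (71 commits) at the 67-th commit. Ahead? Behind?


Common ancestor: commit #67
feature commits after divergence: 83 - 67 = 16
main commits after divergence: 71 - 67 = 4
feature is 16 commits ahead of main
main is 4 commits ahead of feature

feature ahead: 16, main ahead: 4


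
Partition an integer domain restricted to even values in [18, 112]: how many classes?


Constraint: even integers in [18, 112]
Class 1: x < 18 — out-of-range invalid
Class 2: x in [18,112] but odd — wrong type invalid
Class 3: x in [18,112] and even — valid
Class 4: x > 112 — out-of-range invalid
Total equivalence classes: 4

4 equivalence classes


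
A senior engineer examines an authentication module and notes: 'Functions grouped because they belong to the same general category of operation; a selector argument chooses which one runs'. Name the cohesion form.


Reasoning: Grouped by category of activity, not by data or sequence
Type: Logical cohesion

Logical cohesion


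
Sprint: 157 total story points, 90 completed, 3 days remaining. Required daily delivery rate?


Formula: Required rate = Remaining points / Days left
Remaining = 157 - 90 = 67 points
Required rate = 67 / 3 = 22.33 points/day

22.33 points/day


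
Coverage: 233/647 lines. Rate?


Coverage = covered / total * 100
Coverage = 233 / 647 * 100
Coverage = 36.01%

36.01%


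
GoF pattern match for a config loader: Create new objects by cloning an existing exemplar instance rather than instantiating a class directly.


This matches the Prototype pattern

Prototype


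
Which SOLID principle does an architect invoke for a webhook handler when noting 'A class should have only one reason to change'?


This describes the Single Responsibility Principle (SRP)

Single Responsibility Principle (SRP)


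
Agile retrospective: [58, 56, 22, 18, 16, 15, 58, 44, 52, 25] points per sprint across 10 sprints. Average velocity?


Formula: Avg velocity = Total points / Number of sprints
Points: [58, 56, 22, 18, 16, 15, 58, 44, 52, 25]
Sum = 58 + 56 + 22 + 18 + 16 + 15 + 58 + 44 + 52 + 25 = 364
Avg velocity = 364 / 10 = 36.4 points/sprint

36.4 points/sprint


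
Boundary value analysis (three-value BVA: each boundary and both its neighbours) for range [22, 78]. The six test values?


Range: [22, 78]
Boundaries: just below min, min, min+1, max-1, max, just above max
Values: [21, 22, 23, 77, 78, 79]

[21, 22, 23, 77, 78, 79]


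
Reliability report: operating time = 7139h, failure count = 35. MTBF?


Formula: MTBF = Total operating time / Number of failures
MTBF = 7139 / 35
MTBF = 203.97 hours

203.97 hours


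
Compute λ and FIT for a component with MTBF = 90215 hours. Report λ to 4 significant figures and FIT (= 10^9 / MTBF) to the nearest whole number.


Formula: λ = 1 / MTBF; FIT = λ × 1e9 = 1e9 / MTBF
λ = 1 / 90215 ≈ 1.108e-05 failures/hour
FIT = 1e9 / 90215 ≈ 11085 failures per 1e9 hours (nearest whole number)

λ = 1.108e-05 /h, FIT = 11085


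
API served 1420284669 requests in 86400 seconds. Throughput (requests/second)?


Formula: throughput = requests / seconds
throughput = 1420284669 / 86400
throughput = 16438.48 requests/second

16438.48 requests/second


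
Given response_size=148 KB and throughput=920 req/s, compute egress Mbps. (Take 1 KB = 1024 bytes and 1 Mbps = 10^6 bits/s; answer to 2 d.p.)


Formula: Mbps = payload_bytes * RPS * 8 / 1e6
Payload per request = 148 KB = 148 * 1024 = 151552 bytes
Total bytes/sec = 151552 * 920 = 139427840
Total bits/sec = 139427840 * 8 = 1115422720
Mbps = 1115422720 / 1e6 = 1115.42

1115.42 Mbps


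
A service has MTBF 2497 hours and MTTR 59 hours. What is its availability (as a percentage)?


Availability = MTBF / (MTBF + MTTR)
Availability = 2497 / (2497 + 59)
Availability = 2497 / 2556
Availability = 97.6917%

97.6917%


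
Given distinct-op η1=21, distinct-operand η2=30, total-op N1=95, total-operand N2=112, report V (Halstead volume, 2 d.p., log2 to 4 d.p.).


Formula: V = N * log2(η), where N = N1 + N2 and η = η1 + η2
η = 21 + 30 = 51
N = 95 + 112 = 207
log2(51) ≈ 5.6724
V = 207 * 5.6724 = 1174.19

1174.19


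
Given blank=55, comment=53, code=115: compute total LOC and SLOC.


Total LOC = blank + comment + code
Total LOC = 55 + 53 + 115 = 223
SLOC (source only) = code = 115

Total LOC: 223, SLOC: 115


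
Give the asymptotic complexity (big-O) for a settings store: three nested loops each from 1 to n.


Reasoning: three levels of nesting over n
Complexity: O(n^3)

O(n^3)


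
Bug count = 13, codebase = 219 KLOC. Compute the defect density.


Defect density = defects / KLOC
Defect density = 13 / 219
Defect density = 0.059 defects/KLOC

0.059 defects/KLOC


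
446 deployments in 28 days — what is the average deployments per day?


Formula: deployments per day = releases / days
= 446 / 28
= 15.929 deploys/day
(equivalently, 111.5 deploys/week)

15.929 deploys/day


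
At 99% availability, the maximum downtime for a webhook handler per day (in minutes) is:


Formula: allowed downtime = period * (100 - SLA) / 100
Period (day) = 1440 minutes
Unavailability fraction = (100 - 99.0) / 100
Allowed downtime = 1440 * (100 - 99.0) / 100
Allowed downtime = 14.4 minutes

14.4 minutes


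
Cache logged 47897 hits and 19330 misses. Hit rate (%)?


Formula: hit rate = hits / (hits + misses) * 100
hit rate = 47897 / (47897 + 19330) * 100
hit rate = 47897 / 67227 * 100
hit rate = 71.25%

71.25%


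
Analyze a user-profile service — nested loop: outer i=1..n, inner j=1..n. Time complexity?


Reasoning: n iterations times n iterations
Complexity: O(n^2)

O(n^2)


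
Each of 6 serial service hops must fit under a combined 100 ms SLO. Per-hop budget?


Formula: per_stage = total_budget / stages
per_stage = 100 / 6
per_stage = 16.67 ms

16.67 ms


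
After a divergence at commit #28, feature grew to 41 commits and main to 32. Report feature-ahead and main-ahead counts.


Common ancestor: commit #28
feature commits after divergence: 41 - 28 = 13
main commits after divergence: 32 - 28 = 4
feature is 13 commits ahead of main
main is 4 commits ahead of feature

feature ahead: 13, main ahead: 4


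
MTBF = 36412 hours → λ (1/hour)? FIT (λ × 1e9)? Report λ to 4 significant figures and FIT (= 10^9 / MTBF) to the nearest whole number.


Formula: λ = 1 / MTBF; FIT = λ × 1e9 = 1e9 / MTBF
λ = 1 / 36412 ≈ 2.746e-05 failures/hour
FIT = 1e9 / 36412 ≈ 27463 failures per 1e9 hours (nearest whole number)

λ = 2.746e-05 /h, FIT = 27463


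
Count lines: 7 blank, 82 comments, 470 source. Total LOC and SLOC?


Total LOC = blank + comment + code
Total LOC = 7 + 82 + 470 = 559
SLOC (source only) = code = 470

Total LOC: 559, SLOC: 470


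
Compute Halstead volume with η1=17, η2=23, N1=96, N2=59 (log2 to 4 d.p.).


Formula: V = N * log2(η), where N = N1 + N2 and η = η1 + η2
η = 17 + 23 = 40
N = 96 + 59 = 155
log2(40) ≈ 5.3219
V = 155 * 5.3219 = 824.89

824.89


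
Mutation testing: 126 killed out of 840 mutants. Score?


Mutation score = killed / total * 100
Mutation score = 126 / 840 * 100
Mutation score = 15.0%

15.0%


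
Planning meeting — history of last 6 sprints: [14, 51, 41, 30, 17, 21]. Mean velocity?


Formula: Avg velocity = Total points / Number of sprints
Points: [14, 51, 41, 30, 17, 21]
Sum = 14 + 51 + 41 + 30 + 17 + 21 = 174
Avg velocity = 174 / 6 = 29.0 points/sprint

29.0 points/sprint


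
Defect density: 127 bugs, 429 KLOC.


Defect density = defects / KLOC
Defect density = 127 / 429
Defect density = 0.296 defects/KLOC

0.296 defects/KLOC


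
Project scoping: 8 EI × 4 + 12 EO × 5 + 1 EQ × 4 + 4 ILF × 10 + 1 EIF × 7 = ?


UFP = EI*4 + EO*5 + EQ*4 + ILF*10 + EIF*7
UFP = 8*4 + 12*5 + 1*4 + 4*10 + 1*7
UFP = 32 + 60 + 4 + 40 + 7
UFP = 143

143


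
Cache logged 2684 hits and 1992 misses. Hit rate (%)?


Formula: hit rate = hits / (hits + misses) * 100
hit rate = 2684 / (2684 + 1992) * 100
hit rate = 2684 / 4676 * 100
hit rate = 57.4%

57.4%


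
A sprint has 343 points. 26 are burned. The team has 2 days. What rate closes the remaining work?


Formula: Required rate = Remaining points / Days left
Remaining = 343 - 26 = 317 points
Required rate = 317 / 2 = 158.5 points/day

158.5 points/day


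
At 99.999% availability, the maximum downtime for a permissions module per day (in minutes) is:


Formula: allowed downtime = period * (100 - SLA) / 100
Period (day) = 1440 minutes
Unavailability fraction = (100 - 99.999) / 100
Allowed downtime = 1440 * (100 - 99.999) / 100
Allowed downtime = 0.0144 minutes

0.0144 minutes


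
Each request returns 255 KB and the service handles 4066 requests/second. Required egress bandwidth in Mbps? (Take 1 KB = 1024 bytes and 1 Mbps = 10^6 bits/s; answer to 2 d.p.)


Formula: Mbps = payload_bytes * RPS * 8 / 1e6
Payload per request = 255 KB = 255 * 1024 = 261120 bytes
Total bytes/sec = 261120 * 4066 = 1061713920
Total bits/sec = 1061713920 * 8 = 8493711360
Mbps = 8493711360 / 1e6 = 8493.71

8493.71 Mbps


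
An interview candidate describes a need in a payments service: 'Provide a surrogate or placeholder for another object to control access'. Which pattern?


This matches the Proxy pattern

Proxy


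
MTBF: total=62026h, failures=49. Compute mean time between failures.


Formula: MTBF = Total operating time / Number of failures
MTBF = 62026 / 49
MTBF = 1265.84 hours

1265.84 hours


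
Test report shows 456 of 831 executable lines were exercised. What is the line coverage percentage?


Coverage = covered / total * 100
Coverage = 456 / 831 * 100
Coverage = 54.87%

54.87%


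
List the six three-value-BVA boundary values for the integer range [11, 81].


Range: [11, 81]
Boundaries: just below min, min, min+1, max-1, max, just above max
Values: [10, 11, 12, 80, 81, 82]

[10, 11, 12, 80, 81, 82]


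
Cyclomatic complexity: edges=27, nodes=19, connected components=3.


Formula: V(G) = E - N + 2P
V(G) = 27 - 19 + 2*3
V(G) = 8 + 6
V(G) = 14

14


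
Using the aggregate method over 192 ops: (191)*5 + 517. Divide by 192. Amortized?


Formula: Amortized cost = Total cost / Operations
Total cost = (191 * 5) + (1 * 517)
Total cost = 955 + 517 = 1472
Amortized = 1472 / 192 = 7.6667

7.6667


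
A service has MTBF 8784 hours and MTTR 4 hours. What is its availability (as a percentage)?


Availability = MTBF / (MTBF + MTTR)
Availability = 8784 / (8784 + 4)
Availability = 8784 / 8788
Availability = 99.9545%

99.9545%


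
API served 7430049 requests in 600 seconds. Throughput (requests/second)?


Formula: throughput = requests / seconds
throughput = 7430049 / 600
throughput = 12383.42 requests/second

12383.42 requests/second


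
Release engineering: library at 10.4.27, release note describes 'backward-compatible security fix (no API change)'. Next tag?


Current: 10.4.27
Change category: 'backward-compatible security fix (no API change)' → patch bump
SemVer rule: patch bump → increment PATCH (MAJOR and MINOR unchanged)
New: 10.4.28

10.4.28


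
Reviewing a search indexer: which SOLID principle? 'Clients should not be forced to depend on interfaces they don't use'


This describes the Interface Segregation Principle (ISP)

Interface Segregation Principle (ISP)


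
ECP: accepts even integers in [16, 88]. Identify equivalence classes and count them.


Constraint: even integers in [16, 88]
Class 1: x < 16 — out-of-range invalid
Class 2: x in [16,88] but odd — wrong type invalid
Class 3: x in [16,88] and even — valid
Class 4: x > 88 — out-of-range invalid
Total equivalence classes: 4

4 equivalence classes


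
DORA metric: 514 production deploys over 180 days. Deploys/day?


Formula: deployments per day = releases / days
= 514 / 180
= 2.856 deploys/day
(equivalently, 19.99 deploys/week)

2.856 deploys/day


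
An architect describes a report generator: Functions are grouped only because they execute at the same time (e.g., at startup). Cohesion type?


Reasoning: Related by timing only
Type: Temporal cohesion

Temporal cohesion


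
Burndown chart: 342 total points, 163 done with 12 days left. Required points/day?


Formula: Required rate = Remaining points / Days left
Remaining = 342 - 163 = 179 points
Required rate = 179 / 12 = 14.92 points/day

14.92 points/day


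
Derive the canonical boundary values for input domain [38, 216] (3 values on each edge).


Range: [38, 216]
Boundaries: just below min, min, min+1, max-1, max, just above max
Values: [37, 38, 39, 215, 216, 217]

[37, 38, 39, 215, 216, 217]


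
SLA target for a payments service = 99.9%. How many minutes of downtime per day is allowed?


Formula: allowed downtime = period * (100 - SLA) / 100
Period (day) = 1440 minutes
Unavailability fraction = (100 - 99.9) / 100
Allowed downtime = 1440 * (100 - 99.9) / 100
Allowed downtime = 1.44 minutes

1.44 minutes


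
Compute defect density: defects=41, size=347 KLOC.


Defect density = defects / KLOC
Defect density = 41 / 347
Defect density = 0.118 defects/KLOC

0.118 defects/KLOC


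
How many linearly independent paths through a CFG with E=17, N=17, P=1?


Formula: V(G) = E - N + 2P
V(G) = 17 - 17 + 2*1
V(G) = 0 + 2
V(G) = 2

2


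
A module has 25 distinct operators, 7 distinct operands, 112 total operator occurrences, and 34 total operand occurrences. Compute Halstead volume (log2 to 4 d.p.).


Formula: V = N * log2(η), where N = N1 + N2 and η = η1 + η2
η = 25 + 7 = 32
N = 112 + 34 = 146
log2(32) ≈ 5.0000
V = 146 * 5.0000 = 730.00

730.00


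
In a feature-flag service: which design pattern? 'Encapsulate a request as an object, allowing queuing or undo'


This matches the Command pattern

Command


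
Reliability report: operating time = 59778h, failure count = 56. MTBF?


Formula: MTBF = Total operating time / Number of failures
MTBF = 59778 / 56
MTBF = 1067.46 hours

1067.46 hours


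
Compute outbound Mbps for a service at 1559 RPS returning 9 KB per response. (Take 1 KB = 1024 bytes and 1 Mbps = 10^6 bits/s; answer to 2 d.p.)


Formula: Mbps = payload_bytes * RPS * 8 / 1e6
Payload per request = 9 KB = 9 * 1024 = 9216 bytes
Total bytes/sec = 9216 * 1559 = 14367744
Total bits/sec = 14367744 * 8 = 114941952
Mbps = 114941952 / 1e6 = 114.94

114.94 Mbps


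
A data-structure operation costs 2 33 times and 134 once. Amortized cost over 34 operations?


Formula: Amortized cost = Total cost / Operations
Total cost = (33 * 2) + (1 * 134)
Total cost = 66 + 134 = 200
Amortized = 200 / 34 = 5.8824

5.8824


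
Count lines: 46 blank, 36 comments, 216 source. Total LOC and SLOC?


Total LOC = blank + comment + code
Total LOC = 46 + 36 + 216 = 298
SLOC (source only) = code = 216

Total LOC: 298, SLOC: 216


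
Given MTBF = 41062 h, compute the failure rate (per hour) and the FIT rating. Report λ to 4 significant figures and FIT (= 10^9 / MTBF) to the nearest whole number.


Formula: λ = 1 / MTBF; FIT = λ × 1e9 = 1e9 / MTBF
λ = 1 / 41062 ≈ 2.435e-05 failures/hour
FIT = 1e9 / 41062 ≈ 24353 failures per 1e9 hours (nearest whole number)

λ = 2.435e-05 /h, FIT = 24353


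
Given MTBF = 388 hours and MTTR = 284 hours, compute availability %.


Availability = MTBF / (MTBF + MTTR)
Availability = 388 / (388 + 284)
Availability = 388 / 672
Availability = 57.7381%

57.7381%


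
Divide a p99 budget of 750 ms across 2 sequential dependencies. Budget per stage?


Formula: per_stage = total_budget / stages
per_stage = 750 / 2
per_stage = 375.0 ms

375.0 ms


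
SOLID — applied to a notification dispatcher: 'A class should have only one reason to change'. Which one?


This describes the Single Responsibility Principle (SRP)

Single Responsibility Principle (SRP)


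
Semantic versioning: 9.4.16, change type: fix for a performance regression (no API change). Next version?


Current: 9.4.16
Change category: 'fix for a performance regression (no API change)' → patch bump
SemVer rule: patch bump → increment PATCH (MAJOR and MINOR unchanged)
New: 9.4.17

9.4.17


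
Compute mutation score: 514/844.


Mutation score = killed / total * 100
Mutation score = 514 / 844 * 100
Mutation score = 60.9%

60.9%


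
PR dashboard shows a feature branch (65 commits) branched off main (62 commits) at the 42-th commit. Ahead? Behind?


Common ancestor: commit #42
feature commits after divergence: 65 - 42 = 23
main commits after divergence: 62 - 42 = 20
feature is 23 commits ahead of main
main is 20 commits ahead of feature

feature ahead: 23, main ahead: 20


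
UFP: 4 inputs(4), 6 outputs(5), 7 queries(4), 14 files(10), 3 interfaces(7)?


UFP = EI*4 + EO*5 + EQ*4 + ILF*10 + EIF*7
UFP = 4*4 + 6*5 + 7*4 + 14*10 + 3*7
UFP = 16 + 30 + 28 + 140 + 21
UFP = 235

235


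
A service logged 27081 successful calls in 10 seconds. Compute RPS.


Formula: throughput = requests / seconds
throughput = 27081 / 10
throughput = 2708.1 requests/second

2708.1 requests/second


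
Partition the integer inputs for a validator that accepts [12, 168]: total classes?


Valid range: [12, 168]
Class 1: x < 12 — invalid
Class 2: 12 ≤ x ≤ 168 — valid
Class 3: x > 168 — invalid
Total equivalence classes: 3

3 equivalence classes


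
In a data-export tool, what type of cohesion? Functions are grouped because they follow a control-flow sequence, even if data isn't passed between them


Reasoning: Grouped by order of execution within a routine, not by data flow
Type: Procedural cohesion

Procedural cohesion


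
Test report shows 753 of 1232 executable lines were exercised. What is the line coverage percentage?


Coverage = covered / total * 100
Coverage = 753 / 1232 * 100
Coverage = 61.12%

61.12%


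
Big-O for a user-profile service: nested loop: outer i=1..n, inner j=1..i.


Reasoning: triangle: n(n+1)/2 ~ n^2/2
Complexity: O(n^2)

O(n^2)


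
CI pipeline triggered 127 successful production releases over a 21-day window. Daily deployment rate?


Formula: deployments per day = releases / days
= 127 / 21
= 6.048 deploys/day
(equivalently, 42.33 deploys/week)

6.048 deploys/day


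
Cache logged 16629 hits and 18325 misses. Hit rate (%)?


Formula: hit rate = hits / (hits + misses) * 100
hit rate = 16629 / (16629 + 18325) * 100
hit rate = 16629 / 34954 * 100
hit rate = 47.57%

47.57%


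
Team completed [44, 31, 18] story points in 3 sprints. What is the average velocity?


Formula: Avg velocity = Total points / Number of sprints
Points: [44, 31, 18]
Sum = 44 + 31 + 18 = 93
Avg velocity = 93 / 3 = 31.0 points/sprint

31.0 points/sprint


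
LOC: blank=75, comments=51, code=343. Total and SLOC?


Total LOC = blank + comment + code
Total LOC = 75 + 51 + 343 = 469
SLOC (source only) = code = 343

Total LOC: 469, SLOC: 343


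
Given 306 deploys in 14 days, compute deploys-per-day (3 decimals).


Formula: deployments per day = releases / days
= 306 / 14
= 21.857 deploys/day
(equivalently, 153.0 deploys/week)

21.857 deploys/day


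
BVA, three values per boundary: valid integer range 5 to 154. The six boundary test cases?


Range: [5, 154]
Boundaries: just below min, min, min+1, max-1, max, just above max
Values: [4, 5, 6, 153, 154, 155]

[4, 5, 6, 153, 154, 155]


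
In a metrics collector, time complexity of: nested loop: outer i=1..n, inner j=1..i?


Reasoning: triangle: n(n+1)/2 ~ n^2/2
Complexity: O(n^2)

O(n^2)


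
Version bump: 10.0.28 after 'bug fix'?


Current: 10.0.28
Change category: 'bug fix' → patch bump
SemVer rule: patch bump → increment PATCH (MAJOR and MINOR unchanged)
New: 10.0.29

10.0.29


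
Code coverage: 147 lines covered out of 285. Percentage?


Coverage = covered / total * 100
Coverage = 147 / 285 * 100
Coverage = 51.58%

51.58%


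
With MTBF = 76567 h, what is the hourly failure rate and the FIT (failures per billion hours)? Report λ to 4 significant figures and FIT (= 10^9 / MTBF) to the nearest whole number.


Formula: λ = 1 / MTBF; FIT = λ × 1e9 = 1e9 / MTBF
λ = 1 / 76567 ≈ 1.306e-05 failures/hour
FIT = 1e9 / 76567 ≈ 13060 failures per 1e9 hours (nearest whole number)

λ = 1.306e-05 /h, FIT = 13060


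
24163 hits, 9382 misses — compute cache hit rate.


Formula: hit rate = hits / (hits + misses) * 100
hit rate = 24163 / (24163 + 9382) * 100
hit rate = 24163 / 33545 * 100
hit rate = 72.03%

72.03%


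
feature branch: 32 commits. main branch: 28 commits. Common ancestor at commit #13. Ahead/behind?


Common ancestor: commit #13
feature commits after divergence: 32 - 13 = 19
main commits after divergence: 28 - 13 = 15
feature is 19 commits ahead of main
main is 15 commits ahead of feature

feature ahead: 19, main ahead: 15


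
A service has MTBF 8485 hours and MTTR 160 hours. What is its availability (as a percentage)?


Availability = MTBF / (MTBF + MTTR)
Availability = 8485 / (8485 + 160)
Availability = 8485 / 8645
Availability = 98.1492%

98.1492%


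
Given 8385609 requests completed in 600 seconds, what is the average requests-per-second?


Formula: throughput = requests / seconds
throughput = 8385609 / 600
throughput = 13976.02 requests/second

13976.02 requests/second


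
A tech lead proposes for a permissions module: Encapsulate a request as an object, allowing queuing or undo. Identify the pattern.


This matches the Command pattern

Command


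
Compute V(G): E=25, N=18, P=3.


Formula: V(G) = E - N + 2P
V(G) = 25 - 18 + 2*3
V(G) = 7 + 6
V(G) = 13

13


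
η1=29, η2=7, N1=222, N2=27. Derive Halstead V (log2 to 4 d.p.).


Formula: V = N * log2(η), where N = N1 + N2 and η = η1 + η2
η = 29 + 7 = 36
N = 222 + 27 = 249
log2(36) ≈ 5.1699
V = 249 * 5.1699 = 1287.31

1287.31


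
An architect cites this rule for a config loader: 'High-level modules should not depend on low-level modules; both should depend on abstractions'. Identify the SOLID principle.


This describes the Dependency Inversion Principle (DIP)

Dependency Inversion Principle (DIP)


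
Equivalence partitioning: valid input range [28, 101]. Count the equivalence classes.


Valid range: [28, 101]
Class 1: x < 28 — invalid
Class 2: 28 ≤ x ≤ 101 — valid
Class 3: x > 101 — invalid
Total equivalence classes: 3

3 equivalence classes


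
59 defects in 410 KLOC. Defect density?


Defect density = defects / KLOC
Defect density = 59 / 410
Defect density = 0.144 defects/KLOC

0.144 defects/KLOC


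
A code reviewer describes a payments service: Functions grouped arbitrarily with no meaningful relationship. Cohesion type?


Reasoning: Worst: random grouping
Type: Coincidental cohesion

Coincidental cohesion


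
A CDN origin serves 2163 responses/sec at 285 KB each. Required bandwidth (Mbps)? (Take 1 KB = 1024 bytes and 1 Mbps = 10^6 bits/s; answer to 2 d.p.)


Formula: Mbps = payload_bytes * RPS * 8 / 1e6
Payload per request = 285 KB = 285 * 1024 = 291840 bytes
Total bytes/sec = 291840 * 2163 = 631249920
Total bits/sec = 631249920 * 8 = 5049999360
Mbps = 5049999360 / 1e6 = 5050.0

5050.0 Mbps


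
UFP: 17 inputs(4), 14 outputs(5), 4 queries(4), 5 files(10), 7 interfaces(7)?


UFP = EI*4 + EO*5 + EQ*4 + ILF*10 + EIF*7
UFP = 17*4 + 14*5 + 4*4 + 5*10 + 7*7
UFP = 68 + 70 + 16 + 50 + 49
UFP = 253

253


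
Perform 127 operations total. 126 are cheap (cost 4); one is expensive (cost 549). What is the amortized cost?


Formula: Amortized cost = Total cost / Operations
Total cost = (126 * 4) + (1 * 549)
Total cost = 504 + 549 = 1053
Amortized = 1053 / 127 = 8.2913

8.2913


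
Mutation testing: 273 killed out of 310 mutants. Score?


Mutation score = killed / total * 100
Mutation score = 273 / 310 * 100
Mutation score = 88.06%

88.06%


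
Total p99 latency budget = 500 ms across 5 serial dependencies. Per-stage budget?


Formula: per_stage = total_budget / stages
per_stage = 500 / 5
per_stage = 100.0 ms

100.0 ms


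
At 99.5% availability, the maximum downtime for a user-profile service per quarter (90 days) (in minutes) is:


Formula: allowed downtime = period * (100 - SLA) / 100
Period (quarter (90 days)) = 129600 minutes
Unavailability fraction = (100 - 99.5) / 100
Allowed downtime = 129600 * (100 - 99.5) / 100
Allowed downtime = 648.0 minutes

648.0 minutes


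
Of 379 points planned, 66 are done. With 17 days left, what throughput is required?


Formula: Required rate = Remaining points / Days left
Remaining = 379 - 66 = 313 points
Required rate = 313 / 17 = 18.41 points/day

18.41 points/day


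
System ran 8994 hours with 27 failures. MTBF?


Formula: MTBF = Total operating time / Number of failures
MTBF = 8994 / 27
MTBF = 333.11 hours

333.11 hours


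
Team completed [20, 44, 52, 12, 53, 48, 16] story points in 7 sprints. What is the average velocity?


Formula: Avg velocity = Total points / Number of sprints
Points: [20, 44, 52, 12, 53, 48, 16]
Sum = 20 + 44 + 52 + 12 + 53 + 48 + 16 = 245
Avg velocity = 245 / 7 = 35.0 points/sprint

35.0 points/sprint


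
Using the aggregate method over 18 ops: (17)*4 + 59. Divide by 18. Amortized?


Formula: Amortized cost = Total cost / Operations
Total cost = (17 * 4) + (1 * 59)
Total cost = 68 + 59 = 127
Amortized = 127 / 18 = 7.0556

7.0556
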